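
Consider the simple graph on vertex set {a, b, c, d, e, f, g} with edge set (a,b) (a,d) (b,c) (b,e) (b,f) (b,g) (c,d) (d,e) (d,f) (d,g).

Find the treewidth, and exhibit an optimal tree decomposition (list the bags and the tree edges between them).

Treewidth 2.
Bags: B1 = {b, d, g}  B2 = {a, b, d}  B3 = {b, d, f}  B4 = {b, c, d}  B5 = {b, d, e}
Tree: B1–B2, B2–B3, B3–B4, B4–B5

Every bag has size at most 3, so the width is 3 − 1 = 2 and tw(G) ≤ 2. Since d–g–b–a–d is a cycle in G, G is not acyclic. Forests are exactly the graphs of treewidth ≤ 1, so tw(G) ≥ 2. Hence tw(G) = 2 exactly.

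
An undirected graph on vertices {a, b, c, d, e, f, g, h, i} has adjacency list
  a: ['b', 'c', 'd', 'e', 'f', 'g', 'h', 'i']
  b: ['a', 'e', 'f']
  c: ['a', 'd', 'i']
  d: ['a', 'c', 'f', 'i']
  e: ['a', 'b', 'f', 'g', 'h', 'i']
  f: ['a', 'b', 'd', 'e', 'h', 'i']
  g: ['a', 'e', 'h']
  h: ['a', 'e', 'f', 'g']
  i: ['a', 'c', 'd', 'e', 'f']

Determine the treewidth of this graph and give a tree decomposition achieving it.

Treewidth 3.
Bags: B1 = {a, e, f, h}  B2 = {a, b, e, f}  B3 = {a, e, f, i}  B4 = {a, d, f, i}  B5 = {a, c, d, i}  B6 = {a, e, g, h}
Tree: B1–B2, B2–B3, B3–B4, B4–B5, B1–B6

Each bag holds 4 vertices, so the decomposition has width 3, which upper-bounds the treewidth. Conversely, {a, e, g, h} is a clique of size 4, and the vertices of any clique must share a bag in every tree decomposition; so some bag has ≥ 4 vertices and tw(G) ≥ 3. The upper and lower bounds meet at 3, so that is the treewidth.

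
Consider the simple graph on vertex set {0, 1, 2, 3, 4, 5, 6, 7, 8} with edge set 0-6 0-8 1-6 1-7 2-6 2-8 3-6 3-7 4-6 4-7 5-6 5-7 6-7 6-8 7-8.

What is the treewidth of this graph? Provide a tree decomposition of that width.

Every bag has size at most 3, so the width is 3 − 1 = 2 and tw(G) ≤ 2. On the other hand G contains the 3-clique {0, 6, 8}. A clique must lie in a single bag of any decomposition, so no decomposition can have width below 2. Hence tw(G) = 2 exactly.

Treewidth 2.
One such decomposition:
Bags: B1 = {0, 6, 8}  B2 = {6, 7, 8}  B3 = {5, 6, 7}  B4 = {3, 6, 7}  B5 = {2, 6, 8}  B6 = {1, 6, 7}  B7 = {4, 6, 7}
Tree: B1–B2, B2–B3, B2–B4, B2–B5, B2–B6, B2–B7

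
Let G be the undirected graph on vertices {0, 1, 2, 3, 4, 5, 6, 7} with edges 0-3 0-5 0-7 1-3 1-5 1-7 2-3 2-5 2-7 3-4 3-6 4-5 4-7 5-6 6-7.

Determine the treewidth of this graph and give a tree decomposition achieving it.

Treewidth 3.
One optimal decomposition is:
Bags: B1 = {1, 3, 5, 7}  B2 = {0, 3, 5, 7}  B3 = {2, 3, 5, 7}  B4 = {3, 5, 6, 7}  B5 = {3, 4, 5, 7}
Tree: B1–B2, B2–B3, B3–B4, B4–B5

The largest bag has 4 vertices, giving width 3; this decomposition certifies tw(G) ≤ 3. For the lower bound: the 4 vertex sets {1,5}, {0,7}, {3}, {2} are disjoint, each induces a connected subgraph, and every pair is joined by at least one edge of G. Contracting each set to a single vertex therefore yields K_{4} as a minor, and since treewidth is minor-monotone, tw(G) ≥ tw(K_{4}) = 3. Therefore the treewidth is 3.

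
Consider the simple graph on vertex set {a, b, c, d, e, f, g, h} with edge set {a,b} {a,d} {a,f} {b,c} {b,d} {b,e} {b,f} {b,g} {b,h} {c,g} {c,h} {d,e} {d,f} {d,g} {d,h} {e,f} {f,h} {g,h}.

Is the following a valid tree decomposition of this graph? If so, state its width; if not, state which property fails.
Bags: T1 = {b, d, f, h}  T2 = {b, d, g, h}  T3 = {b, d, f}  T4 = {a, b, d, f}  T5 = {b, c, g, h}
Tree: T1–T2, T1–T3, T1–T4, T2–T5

A tree decomposition must satisfy three properties: every vertex lies in some bag; for every edge, both endpoints lie together in some bag; and for every vertex, the bags containing it form a connected subtree. Here vertex e appears in no bag, so the decomposition is invalid.

No — vertex e appears in no bag.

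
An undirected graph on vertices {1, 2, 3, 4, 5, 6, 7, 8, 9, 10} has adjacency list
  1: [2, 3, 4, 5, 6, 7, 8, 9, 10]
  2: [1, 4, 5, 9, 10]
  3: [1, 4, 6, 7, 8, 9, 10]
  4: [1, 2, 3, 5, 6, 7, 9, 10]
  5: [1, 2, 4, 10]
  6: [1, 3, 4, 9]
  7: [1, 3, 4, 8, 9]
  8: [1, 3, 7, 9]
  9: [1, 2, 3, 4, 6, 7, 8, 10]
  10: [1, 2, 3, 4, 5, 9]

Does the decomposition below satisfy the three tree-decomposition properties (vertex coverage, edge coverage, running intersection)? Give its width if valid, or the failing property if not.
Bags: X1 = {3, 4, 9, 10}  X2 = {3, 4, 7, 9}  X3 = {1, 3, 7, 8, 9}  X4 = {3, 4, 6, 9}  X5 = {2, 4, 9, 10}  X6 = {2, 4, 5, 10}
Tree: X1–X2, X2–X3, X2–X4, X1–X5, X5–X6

No — edge (1,10) lies in no bag.

A tree decomposition must satisfy three properties: every vertex lies in some bag; for every edge, both endpoints lie together in some bag; and for every vertex, the bags containing it form a connected subtree. Here edge (1,10) lies in no bag, so the decomposition is invalid.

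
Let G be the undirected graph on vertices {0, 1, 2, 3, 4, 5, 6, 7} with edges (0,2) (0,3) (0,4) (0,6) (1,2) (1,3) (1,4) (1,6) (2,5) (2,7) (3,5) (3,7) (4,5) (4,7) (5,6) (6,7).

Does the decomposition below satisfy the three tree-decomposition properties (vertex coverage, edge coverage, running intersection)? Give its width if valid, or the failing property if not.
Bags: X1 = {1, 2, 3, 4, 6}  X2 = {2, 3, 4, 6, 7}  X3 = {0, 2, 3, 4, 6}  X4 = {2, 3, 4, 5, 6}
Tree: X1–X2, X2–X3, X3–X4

Every vertex of G appears in some bag (union = {0, 1, 2, 3, 4, 5, 6, 7}); every edge is covered by a bag; and for each vertex v the set of bags containing v is connected in the bag tree. The decomposition is therefore valid. The largest bag has 5 vertices, so the width is 4.

Yes; width 4.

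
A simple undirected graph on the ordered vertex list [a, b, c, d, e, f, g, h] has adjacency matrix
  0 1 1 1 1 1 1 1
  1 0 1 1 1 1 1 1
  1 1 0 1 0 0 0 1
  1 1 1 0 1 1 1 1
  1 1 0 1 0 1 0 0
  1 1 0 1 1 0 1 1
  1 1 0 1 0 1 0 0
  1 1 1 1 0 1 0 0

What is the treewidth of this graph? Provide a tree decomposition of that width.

Treewidth 4.
One optimal decomposition is:
Bags: B1 = {a, b, d, e, f}  B2 = {a, b, d, f, g}  B3 = {a, b, d, f, h}  B4 = {a, b, c, d, h}
Tree: B1–B2, B2–B3, B3–B4

Every bag has size at most 5, so the width is 5 − 1 = 4 and tw(G) ≤ 4. On the other hand G contains the 5-clique {a, b, c, d, h}. A clique must lie in a single bag of any decomposition, so no decomposition can have width below 4. Therefore the treewidth is 4.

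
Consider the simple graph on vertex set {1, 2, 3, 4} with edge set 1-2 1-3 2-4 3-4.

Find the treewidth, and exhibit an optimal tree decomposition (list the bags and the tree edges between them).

The largest bag has 3 vertices, giving width 2; this decomposition certifies tw(G) ≤ 2. For the lower bound, G contains the cycle 2–1–3–4–2, so G is not a forest; only forests have treewidth ≤ 1, hence tw(G) ≥ 2. Combining the bounds, tw(G) = 2.

Treewidth 2.
One such decomposition:
Bags: B1 = {1, 2, 3}  B2 = {2, 3, 4}
Tree: B1–B2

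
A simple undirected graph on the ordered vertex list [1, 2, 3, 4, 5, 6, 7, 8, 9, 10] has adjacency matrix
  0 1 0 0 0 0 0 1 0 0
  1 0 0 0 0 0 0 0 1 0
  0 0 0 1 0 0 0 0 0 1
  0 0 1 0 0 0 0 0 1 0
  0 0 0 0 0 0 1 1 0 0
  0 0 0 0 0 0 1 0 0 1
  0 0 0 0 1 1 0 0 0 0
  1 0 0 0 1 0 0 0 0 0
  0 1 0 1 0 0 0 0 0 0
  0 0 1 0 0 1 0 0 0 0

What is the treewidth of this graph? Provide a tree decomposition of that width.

Every bag has size at most 3, so the width is 3 − 1 = 2 and tw(G) ≤ 2. For the lower bound, G contains the cycle 7–5–8–1–2–9–4–3–10–6–7, so G is not a forest; only forests have treewidth ≤ 1, hence tw(G) ≥ 2. The upper and lower bounds meet at 2, so that is the treewidth.

Treewidth 2.
One such decomposition:
Bags: B1 = {5, 7, 8}  B2 = {1, 7, 8}  B3 = {1, 2, 7}  B4 = {2, 7, 9}  B5 = {4, 7, 9}  B6 = {3, 4, 7}  B7 = {3, 7, 10}  B8 = {6, 7, 10}
Tree: B1–B2, B2–B3, B3–B4, B4–B5, B5–B6, B6–B7, B7–B8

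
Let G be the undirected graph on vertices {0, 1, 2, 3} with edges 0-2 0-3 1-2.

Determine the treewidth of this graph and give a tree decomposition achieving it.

Each bag holds 2 vertices, so the decomposition has width 1, which upper-bounds the treewidth. G has an edge, so its treewidth is at least 1. Therefore the treewidth is 1.

Treewidth 1.
Bags: B1 = {1, 2}  B2 = {0, 2}  B3 = {0, 3}
Tree: B1–B2, B2–B3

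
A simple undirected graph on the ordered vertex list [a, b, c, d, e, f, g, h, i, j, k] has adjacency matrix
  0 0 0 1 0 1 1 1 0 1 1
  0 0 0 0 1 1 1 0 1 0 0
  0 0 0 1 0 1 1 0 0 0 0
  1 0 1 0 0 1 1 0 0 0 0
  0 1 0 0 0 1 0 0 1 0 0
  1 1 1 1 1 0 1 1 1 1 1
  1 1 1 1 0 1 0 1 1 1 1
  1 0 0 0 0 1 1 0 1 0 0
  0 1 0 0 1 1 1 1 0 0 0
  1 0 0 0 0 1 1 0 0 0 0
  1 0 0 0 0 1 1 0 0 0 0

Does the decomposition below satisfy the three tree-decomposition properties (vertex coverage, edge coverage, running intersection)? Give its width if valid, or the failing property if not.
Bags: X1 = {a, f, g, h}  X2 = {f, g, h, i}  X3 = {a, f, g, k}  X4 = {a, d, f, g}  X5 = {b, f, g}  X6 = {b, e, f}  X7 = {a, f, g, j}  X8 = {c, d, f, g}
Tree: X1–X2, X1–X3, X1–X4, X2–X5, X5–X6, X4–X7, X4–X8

A tree decomposition must satisfy three properties: every vertex lies in some bag; for every edge, both endpoints lie together in some bag; and for every vertex, the bags containing it form a connected subtree. Here edge (i,b) lies in no bag, so the decomposition is invalid.

No — edge (i,b) lies in no bag.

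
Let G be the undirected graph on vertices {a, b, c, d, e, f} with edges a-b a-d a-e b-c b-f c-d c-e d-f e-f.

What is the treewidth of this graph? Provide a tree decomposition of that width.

Treewidth 3.
One such decomposition:
Bags: B1 = {a, b, d, e}  B2 = {b, d, e, f}  B3 = {b, c, d, e}
Tree: B1–B2, B2–B3

Each bag holds 4 vertices, so the decomposition has width 3, which upper-bounds the treewidth. For the lower bound: the 4 vertex sets {a,e}, {d,f}, {b}, {c} are disjoint, each induces a connected subgraph, and every pair is joined by at least one edge of G. Contracting each set to a single vertex therefore yields K_{4} as a minor, and since treewidth is minor-monotone, tw(G) ≥ tw(K_{4}) = 3. Combining the bounds, tw(G) = 3.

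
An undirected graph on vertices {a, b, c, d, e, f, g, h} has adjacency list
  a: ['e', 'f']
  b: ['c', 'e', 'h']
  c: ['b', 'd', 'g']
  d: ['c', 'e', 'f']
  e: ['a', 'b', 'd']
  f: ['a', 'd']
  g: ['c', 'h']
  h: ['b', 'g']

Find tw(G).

2

A width-2 tree decomposition is:
Bags: B1 = {c, g, h}  B2 = {b, c, h}  B3 = {b, c, d}  B4 = {b, d, e}  B5 = {d, e, f}  B6 = {a, e, f}
Tree: B1–B2, B2–B3, B3–B4, B4–B5, B5–B6
Every bag has size at most 3, so the width is 3 − 1 = 2 and tw(G) ≤ 2. The edges g–h–b–c–g form a cycle, so G is not a tree and its treewidth is at least 2. Combining the bounds, tw(G) = 2.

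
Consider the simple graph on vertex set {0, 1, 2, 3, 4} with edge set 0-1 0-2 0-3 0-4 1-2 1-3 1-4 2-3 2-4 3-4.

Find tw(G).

4

A width-4 tree decomposition is:
Bags: B1 = {0, 1, 2, 3, 4}
Tree: (single bag)
A single bag containing all 5 vertices is trivially a valid decomposition of width 4. On the other hand G contains the 5-clique {0, 1, 2, 3, 4}. A clique must lie in a single bag of any decomposition, so no decomposition can have width below 4. The upper and lower bounds meet at 4, so that is the treewidth.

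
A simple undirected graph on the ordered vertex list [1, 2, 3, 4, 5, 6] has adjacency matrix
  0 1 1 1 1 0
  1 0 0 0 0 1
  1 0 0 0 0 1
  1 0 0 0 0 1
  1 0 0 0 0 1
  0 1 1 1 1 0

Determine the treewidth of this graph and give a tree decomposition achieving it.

Treewidth 2.
One optimal decomposition is:
Bags: B1 = {1, 5, 6}  B2 = {1, 3, 6}  B3 = {1, 2, 6}  B4 = {1, 4, 6}
Tree: B1–B2, B2–B3, B3–B4

The largest bag has 3 vertices, giving width 2; this decomposition certifies tw(G) ≤ 2. For the lower bound, G contains the cycle 5–1–3–6–5, so G is not a forest; only forests have treewidth ≤ 1, hence tw(G) ≥ 2. Hence tw(G) = 2 exactly.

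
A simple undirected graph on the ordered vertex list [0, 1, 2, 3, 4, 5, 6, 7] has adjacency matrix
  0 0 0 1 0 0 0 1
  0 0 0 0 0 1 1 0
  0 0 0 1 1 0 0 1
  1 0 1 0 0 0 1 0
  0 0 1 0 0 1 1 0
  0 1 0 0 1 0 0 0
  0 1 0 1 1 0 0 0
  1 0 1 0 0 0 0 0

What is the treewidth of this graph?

2

A width-2 tree decomposition is:
Bags: B1 = {0, 2, 7}  B2 = {0, 2, 3}  B3 = {2, 3, 4}  B4 = {3, 4, 6}  B5 = {4, 5, 6}  B6 = {1, 5, 6}
Tree: B1–B2, B2–B3, B3–B4, B4–B5, B5–B6
The largest bag has 3 vertices, giving width 2; this decomposition certifies tw(G) ≤ 2. The edges 7–0–3–2–7 form a cycle, so G is not a tree and its treewidth is at least 2. Combining the bounds, tw(G) = 2.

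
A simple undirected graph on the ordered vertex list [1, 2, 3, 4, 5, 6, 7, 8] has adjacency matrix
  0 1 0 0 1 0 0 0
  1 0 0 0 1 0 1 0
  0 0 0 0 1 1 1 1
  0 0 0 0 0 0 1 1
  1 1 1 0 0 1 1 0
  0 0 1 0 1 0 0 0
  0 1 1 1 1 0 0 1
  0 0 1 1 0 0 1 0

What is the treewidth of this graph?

A width-2 tree decomposition is:
Bags: B1 = {2, 5, 7}  B2 = {1, 2, 5}  B3 = {3, 5, 7}  B4 = {3, 7, 8}  B5 = {4, 7, 8}  B6 = {3, 5, 6}
Tree: B1–B2, B1–B3, B3–B4, B4–B5, B3–B6
Each bag holds 3 vertices, so the decomposition has width 2, which upper-bounds the treewidth. On the other hand G contains the 3-clique {3, 7, 8}. A clique must lie in a single bag of any decomposition, so no decomposition can have width below 2. Hence tw(G) = 2 exactly.

2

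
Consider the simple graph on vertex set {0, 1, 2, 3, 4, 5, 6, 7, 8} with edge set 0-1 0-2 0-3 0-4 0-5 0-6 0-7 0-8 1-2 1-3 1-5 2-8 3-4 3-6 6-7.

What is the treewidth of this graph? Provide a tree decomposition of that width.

The largest bag has 3 vertices, giving width 2; this decomposition certifies tw(G) ≤ 2. For the lower bound, the 3 vertices {0, 1, 2} are pairwise adjacent, and any tree decomposition puts a clique entirely inside one bag — forcing width ≥ 2. Combining the bounds, tw(G) = 2.

Treewidth 2.
One such decomposition:
Bags: B1 = {0, 1, 3}  B2 = {0, 1, 2}  B3 = {0, 1, 5}  B4 = {0, 3, 6}  B5 = {0, 3, 4}  B6 = {0, 2, 8}  B7 = {0, 6, 7}
Tree: B1–B2, B2–B3, B1–B4, B1–B5, B2–B6, B4–B7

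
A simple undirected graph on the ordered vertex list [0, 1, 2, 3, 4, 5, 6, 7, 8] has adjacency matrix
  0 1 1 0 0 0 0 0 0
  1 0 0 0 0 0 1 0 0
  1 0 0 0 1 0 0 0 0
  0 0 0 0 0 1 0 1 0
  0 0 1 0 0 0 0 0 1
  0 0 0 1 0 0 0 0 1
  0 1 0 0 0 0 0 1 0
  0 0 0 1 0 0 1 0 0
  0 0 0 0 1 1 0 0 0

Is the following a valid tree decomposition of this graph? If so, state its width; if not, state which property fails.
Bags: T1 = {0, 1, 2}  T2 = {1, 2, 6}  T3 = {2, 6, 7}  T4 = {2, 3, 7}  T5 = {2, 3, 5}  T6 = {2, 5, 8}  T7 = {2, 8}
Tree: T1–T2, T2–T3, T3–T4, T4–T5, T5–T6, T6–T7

No — vertex 4 appears in no bag.

A tree decomposition must satisfy three properties: every vertex lies in some bag; for every edge, both endpoints lie together in some bag; and for every vertex, the bags containing it form a connected subtree. Here vertex 4 appears in no bag, so the decomposition is invalid.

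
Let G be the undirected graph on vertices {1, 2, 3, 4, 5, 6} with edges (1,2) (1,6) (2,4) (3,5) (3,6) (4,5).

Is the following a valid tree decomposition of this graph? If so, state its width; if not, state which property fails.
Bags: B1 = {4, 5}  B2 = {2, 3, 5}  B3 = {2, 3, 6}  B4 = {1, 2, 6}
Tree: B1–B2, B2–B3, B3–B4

A tree decomposition must satisfy three properties: every vertex lies in some bag; for every edge, both endpoints lie together in some bag; and for every vertex, the bags containing it form a connected subtree. Here edge (2,4) lies in no bag, so the decomposition is invalid.

No — edge (2,4) lies in no bag.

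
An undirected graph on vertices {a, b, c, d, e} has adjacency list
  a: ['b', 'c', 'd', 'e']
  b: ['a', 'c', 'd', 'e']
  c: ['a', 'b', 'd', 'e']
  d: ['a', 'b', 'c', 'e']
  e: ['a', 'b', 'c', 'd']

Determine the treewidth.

A width-4 tree decomposition is:
Bags: B1 = {a, b, c, d, e}
Tree: (single bag)
A single bag containing all 5 vertices is trivially a valid decomposition of width 4. On the other hand G contains the 5-clique {a, b, c, d, e}. A clique must lie in a single bag of any decomposition, so no decomposition can have width below 4. Combining the bounds, tw(G) = 4.

4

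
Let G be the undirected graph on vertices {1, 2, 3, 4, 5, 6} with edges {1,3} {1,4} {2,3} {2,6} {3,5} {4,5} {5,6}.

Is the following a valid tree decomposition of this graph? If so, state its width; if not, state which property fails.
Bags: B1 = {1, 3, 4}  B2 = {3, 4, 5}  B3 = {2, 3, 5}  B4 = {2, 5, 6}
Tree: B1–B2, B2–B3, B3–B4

Yes; width 2.

Vertex coverage: the bags together contain {1, 2, 3, 4, 5, 6}, the full vertex set. Edge coverage: each edge of G has both endpoints in at least one bag. Running intersection: for every vertex, the bags containing it form a connected subtree. All three properties hold, so this is a valid tree decomposition of width max|bag| − 1 = 2, and hence tw(G) ≤ 2.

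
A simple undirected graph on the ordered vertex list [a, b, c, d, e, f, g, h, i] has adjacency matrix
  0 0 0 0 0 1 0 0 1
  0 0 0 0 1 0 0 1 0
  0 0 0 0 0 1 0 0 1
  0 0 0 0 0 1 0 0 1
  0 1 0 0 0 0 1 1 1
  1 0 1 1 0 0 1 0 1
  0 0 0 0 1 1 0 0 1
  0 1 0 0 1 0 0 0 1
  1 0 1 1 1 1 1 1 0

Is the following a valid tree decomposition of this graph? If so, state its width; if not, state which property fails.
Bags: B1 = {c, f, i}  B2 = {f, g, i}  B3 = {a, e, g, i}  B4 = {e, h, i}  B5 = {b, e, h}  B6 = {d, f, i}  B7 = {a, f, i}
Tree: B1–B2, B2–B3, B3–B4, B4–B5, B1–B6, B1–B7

A tree decomposition must satisfy three properties: every vertex lies in some bag; for every edge, both endpoints lie together in some bag; and for every vertex, the bags containing it form a connected subtree. Here bags containing vertex a are not connected in the tree, so the decomposition is invalid.

No — bags containing vertex a are not connected in the tree.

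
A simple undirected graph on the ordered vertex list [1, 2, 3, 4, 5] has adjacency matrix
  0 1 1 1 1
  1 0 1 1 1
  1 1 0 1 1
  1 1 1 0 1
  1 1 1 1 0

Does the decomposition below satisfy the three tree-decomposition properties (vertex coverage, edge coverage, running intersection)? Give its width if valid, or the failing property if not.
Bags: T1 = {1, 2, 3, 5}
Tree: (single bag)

A tree decomposition must satisfy three properties: every vertex lies in some bag; for every edge, both endpoints lie together in some bag; and for every vertex, the bags containing it form a connected subtree. Here vertex 4 appears in no bag, so the decomposition is invalid.

No — vertex 4 appears in no bag.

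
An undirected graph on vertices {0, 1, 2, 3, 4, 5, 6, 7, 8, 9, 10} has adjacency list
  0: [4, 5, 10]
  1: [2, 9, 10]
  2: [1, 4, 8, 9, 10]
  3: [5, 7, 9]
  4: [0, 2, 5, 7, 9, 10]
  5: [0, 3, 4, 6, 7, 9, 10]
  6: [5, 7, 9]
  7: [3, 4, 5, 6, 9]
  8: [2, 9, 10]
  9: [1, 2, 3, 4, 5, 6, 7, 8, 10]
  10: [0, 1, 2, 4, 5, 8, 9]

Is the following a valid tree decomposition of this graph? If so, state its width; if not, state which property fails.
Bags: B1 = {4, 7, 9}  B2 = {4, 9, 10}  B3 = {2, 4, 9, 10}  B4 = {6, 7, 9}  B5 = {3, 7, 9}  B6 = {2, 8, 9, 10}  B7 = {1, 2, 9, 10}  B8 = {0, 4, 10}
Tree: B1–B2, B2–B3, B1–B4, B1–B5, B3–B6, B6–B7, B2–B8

A tree decomposition must satisfy three properties: every vertex lies in some bag; for every edge, both endpoints lie together in some bag; and for every vertex, the bags containing it form a connected subtree. Here vertex 5 appears in no bag, so the decomposition is invalid.

No — vertex 5 appears in no bag.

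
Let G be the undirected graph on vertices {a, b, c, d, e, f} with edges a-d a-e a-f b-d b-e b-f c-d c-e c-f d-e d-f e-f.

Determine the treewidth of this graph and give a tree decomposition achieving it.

The largest bag has 4 vertices, giving width 3; this decomposition certifies tw(G) ≤ 3. Conversely, {c, d, e, f} is a clique of size 4, and the vertices of any clique must share a bag in every tree decomposition; so some bag has ≥ 4 vertices and tw(G) ≥ 3. Combining the bounds, tw(G) = 3.

Treewidth 3.
One such decomposition:
Bags: B1 = {c, d, e, f}  B2 = {b, d, e, f}  B3 = {a, d, e, f}
Tree: B1–B2, B1–B3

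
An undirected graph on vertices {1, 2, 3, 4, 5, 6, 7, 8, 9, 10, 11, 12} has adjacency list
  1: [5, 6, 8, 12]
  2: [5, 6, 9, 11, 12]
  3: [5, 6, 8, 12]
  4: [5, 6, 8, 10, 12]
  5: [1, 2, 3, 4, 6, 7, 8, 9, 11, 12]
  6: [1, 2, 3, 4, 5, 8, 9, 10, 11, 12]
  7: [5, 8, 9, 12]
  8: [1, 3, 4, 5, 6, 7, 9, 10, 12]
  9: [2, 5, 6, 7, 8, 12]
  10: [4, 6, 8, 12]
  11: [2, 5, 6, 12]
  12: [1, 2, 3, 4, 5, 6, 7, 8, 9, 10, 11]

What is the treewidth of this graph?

4

A width-4 tree decomposition is:
Bags: B1 = {3, 5, 6, 8, 12}  B2 = {4, 5, 6, 8, 12}  B3 = {5, 6, 8, 9, 12}  B4 = {4, 6, 8, 10, 12}  B5 = {1, 5, 6, 8, 12}  B6 = {2, 5, 6, 9, 12}  B7 = {2, 5, 6, 11, 12}  B8 = {5, 7, 8, 9, 12}
Tree: B1–B2, B1–B3, B2–B4, B2–B5, B3–B6, B6–B7, B3–B8
Every bag has size at most 5, so the width is 5 − 1 = 4 and tw(G) ≤ 4. Conversely, {4, 6, 8, 10, 12} is a clique of size 5, and the vertices of any clique must share a bag in every tree decomposition; so some bag has ≥ 5 vertices and tw(G) ≥ 4. The upper and lower bounds meet at 4, so that is the treewidth.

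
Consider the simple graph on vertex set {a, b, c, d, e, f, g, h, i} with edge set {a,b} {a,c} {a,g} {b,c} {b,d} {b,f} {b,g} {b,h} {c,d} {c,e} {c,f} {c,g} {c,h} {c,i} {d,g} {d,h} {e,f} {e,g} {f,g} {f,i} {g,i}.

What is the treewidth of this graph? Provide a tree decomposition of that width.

Each bag holds 4 vertices, so the decomposition has width 3, which upper-bounds the treewidth. Conversely, {b, c, d, g} is a clique of size 4, and the vertices of any clique must share a bag in every tree decomposition; so some bag has ≥ 4 vertices and tw(G) ≥ 3. The upper and lower bounds meet at 3, so that is the treewidth.

Treewidth 3.
Bags: B1 = {c, f, g, i}  B2 = {b, c, f, g}  B3 = {c, e, f, g}  B4 = {b, c, d, g}  B5 = {a, b, c, g}  B6 = {b, c, d, h}
Tree: B1–B2, B2–B3, B2–B4, B2–B5, B4–B6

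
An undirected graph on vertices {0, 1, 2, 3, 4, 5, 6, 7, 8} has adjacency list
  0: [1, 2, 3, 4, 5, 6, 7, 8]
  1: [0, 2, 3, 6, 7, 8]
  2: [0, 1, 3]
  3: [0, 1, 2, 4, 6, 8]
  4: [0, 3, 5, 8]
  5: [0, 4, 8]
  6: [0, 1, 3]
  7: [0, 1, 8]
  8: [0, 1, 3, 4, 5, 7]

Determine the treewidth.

3

A width-3 tree decomposition is:
Bags: B1 = {0, 1, 3, 8}  B2 = {0, 1, 2, 3}  B3 = {0, 1, 7, 8}  B4 = {0, 3, 4, 8}  B5 = {0, 4, 5, 8}  B6 = {0, 1, 3, 6}
Tree: B1–B2, B1–B3, B1–B4, B4–B5, B1–B6
The largest bag has 4 vertices, giving width 3; this decomposition certifies tw(G) ≤ 3. Conversely, {0, 1, 3, 8} is a clique of size 4, and the vertices of any clique must share a bag in every tree decomposition; so some bag has ≥ 4 vertices and tw(G) ≥ 3. The upper and lower bounds meet at 3, so that is the treewidth.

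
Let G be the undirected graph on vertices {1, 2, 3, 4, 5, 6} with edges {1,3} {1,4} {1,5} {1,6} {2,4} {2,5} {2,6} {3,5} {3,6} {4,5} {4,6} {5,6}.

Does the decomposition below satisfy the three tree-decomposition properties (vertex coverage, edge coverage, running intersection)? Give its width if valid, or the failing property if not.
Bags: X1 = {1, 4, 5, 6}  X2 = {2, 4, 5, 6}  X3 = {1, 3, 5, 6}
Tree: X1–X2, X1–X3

Vertex coverage: the bags together contain {1, 2, 3, 4, 5, 6}, the full vertex set. Edge coverage: each edge of G has both endpoints in at least one bag. Running intersection: for every vertex, the bags containing it form a connected subtree. All three properties hold, so this is a valid tree decomposition of width max|bag| − 1 = 3, and hence tw(G) ≤ 3.

Yes; width 3.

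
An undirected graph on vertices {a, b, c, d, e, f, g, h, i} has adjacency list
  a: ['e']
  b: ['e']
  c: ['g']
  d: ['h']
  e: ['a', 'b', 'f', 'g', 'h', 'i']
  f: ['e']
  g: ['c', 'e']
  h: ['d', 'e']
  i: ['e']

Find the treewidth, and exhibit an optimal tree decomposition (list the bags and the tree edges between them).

Every bag has size at most 2, so the width is 2 − 1 = 1 and tw(G) ≤ 1. Since G has at least one edge (e.g. e–i), it is not an edgeless graph, so tw(G) ≥ 1. Combining the bounds, tw(G) = 1.

Treewidth 1.
Bags: B1 = {e, i}  B2 = {e, f}  B3 = {a, e}  B4 = {e, h}  B5 = {d, h}  B6 = {e, g}  B7 = {b, e}  B8 = {c, g}
Tree: B1–B2, B1–B3, B2–B4, B4–B5, B1–B6, B2–B7, B6–B8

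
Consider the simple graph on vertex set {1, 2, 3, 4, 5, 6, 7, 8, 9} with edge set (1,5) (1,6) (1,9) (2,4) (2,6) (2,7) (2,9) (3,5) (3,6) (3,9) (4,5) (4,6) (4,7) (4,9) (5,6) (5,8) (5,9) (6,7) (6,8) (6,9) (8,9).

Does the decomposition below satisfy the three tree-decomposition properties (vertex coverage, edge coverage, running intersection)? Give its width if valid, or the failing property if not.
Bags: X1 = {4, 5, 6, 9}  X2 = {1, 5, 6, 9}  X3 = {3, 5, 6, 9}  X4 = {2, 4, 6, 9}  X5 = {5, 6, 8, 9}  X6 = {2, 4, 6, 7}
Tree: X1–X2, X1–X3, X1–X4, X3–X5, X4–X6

Checking the three conditions: (i) the bags cover all of {1, 2, 3, 4, 5, 6, 7, 8, 9}; (ii) for each edge, some bag contains both endpoints; (iii) the bags containing any fixed vertex form a subtree. All hold, so the decomposition is valid with width 4 − 1 = 3.

Yes; width 3.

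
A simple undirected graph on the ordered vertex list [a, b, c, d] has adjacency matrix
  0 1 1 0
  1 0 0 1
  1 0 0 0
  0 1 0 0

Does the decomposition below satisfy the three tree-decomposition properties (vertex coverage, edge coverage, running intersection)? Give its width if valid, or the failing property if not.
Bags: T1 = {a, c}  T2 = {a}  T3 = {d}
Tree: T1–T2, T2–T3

A tree decomposition must satisfy three properties: every vertex lies in some bag; for every edge, both endpoints lie together in some bag; and for every vertex, the bags containing it form a connected subtree. Here vertex b appears in no bag, so the decomposition is invalid.

No — vertex b appears in no bag.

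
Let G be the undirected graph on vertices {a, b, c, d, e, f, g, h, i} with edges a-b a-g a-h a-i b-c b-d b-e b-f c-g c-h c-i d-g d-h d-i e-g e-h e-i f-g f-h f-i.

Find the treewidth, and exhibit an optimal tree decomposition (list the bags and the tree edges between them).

The largest bag has 5 vertices, giving width 4; this decomposition certifies tw(G) ≤ 4. For the lower bound: the 5 vertex sets {f,i}, {c,h}, {b,e}, {g}, {d} are disjoint, each induces a connected subgraph, and every pair is joined by at least one edge of G. Contracting each set to a single vertex therefore yields K_{5} as a minor, and since treewidth is minor-monotone, tw(G) ≥ tw(K_{5}) = 4. Therefore the treewidth is 4.

Treewidth 4.
One such decomposition:
Bags: B1 = {b, f, g, h, i}  B2 = {b, c, g, h, i}  B3 = {b, e, g, h, i}  B4 = {b, d, g, h, i}  B5 = {a, b, g, h, i}
Tree: B1–B2, B2–B3, B3–B4, B4–B5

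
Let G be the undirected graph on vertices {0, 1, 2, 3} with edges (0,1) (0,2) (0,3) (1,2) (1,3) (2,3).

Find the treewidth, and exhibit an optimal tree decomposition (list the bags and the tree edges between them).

With just one bag of size 4, the width is 4 − 1 = 3, so tw(G) ≤ 3. Conversely, {0, 1, 2, 3} is a clique of size 4, and the vertices of any clique must share a bag in every tree decomposition; so some bag has ≥ 4 vertices and tw(G) ≥ 3. Therefore the treewidth is 3.

Treewidth 3.
Bags: B1 = {0, 1, 2, 3}
Tree: (single bag)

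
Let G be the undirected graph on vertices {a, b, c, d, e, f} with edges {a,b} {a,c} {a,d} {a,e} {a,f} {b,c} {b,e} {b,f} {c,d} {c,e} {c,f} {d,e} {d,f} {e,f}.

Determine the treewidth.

4

A width-4 tree decomposition is:
Bags: B1 = {a, c, d, e, f}  B2 = {a, b, c, e, f}
Tree: B1–B2
Every bag has size at most 5, so the width is 5 − 1 = 4 and tw(G) ≤ 4. Conversely, {a, c, d, e, f} is a clique of size 5, and the vertices of any clique must share a bag in every tree decomposition; so some bag has ≥ 5 vertices and tw(G) ≥ 4. Combining the bounds, tw(G) = 4.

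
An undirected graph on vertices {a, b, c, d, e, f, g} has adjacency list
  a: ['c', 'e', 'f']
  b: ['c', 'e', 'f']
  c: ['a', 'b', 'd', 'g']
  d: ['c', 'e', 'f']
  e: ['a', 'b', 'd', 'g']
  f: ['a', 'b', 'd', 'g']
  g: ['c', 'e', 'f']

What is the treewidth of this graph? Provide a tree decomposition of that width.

Treewidth 3.
One optimal decomposition is:
Bags: B1 = {c, d, e, f}  B2 = {c, e, f, g}  B3 = {a, c, e, f}  B4 = {b, c, e, f}
Tree: B1–B2, B2–B3, B3–B4

Each bag holds 4 vertices, so the decomposition has width 3, which upper-bounds the treewidth. For the lower bound: the 4 vertex sets {c,d}, {e,g}, {f}, {a} are disjoint, each induces a connected subgraph, and every pair is joined by at least one edge of G. Contracting each set to a single vertex therefore yields K_{4} as a minor, and since treewidth is minor-monotone, tw(G) ≥ tw(K_{4}) = 3. Hence tw(G) = 3 exactly.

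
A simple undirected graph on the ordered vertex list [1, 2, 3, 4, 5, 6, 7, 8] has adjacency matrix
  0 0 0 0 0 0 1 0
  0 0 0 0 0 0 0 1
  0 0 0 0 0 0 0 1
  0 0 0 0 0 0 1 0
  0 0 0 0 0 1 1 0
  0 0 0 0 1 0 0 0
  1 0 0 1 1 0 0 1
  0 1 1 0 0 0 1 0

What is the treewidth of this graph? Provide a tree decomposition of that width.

Treewidth 1.
One such decomposition:
Bags: B1 = {7, 8}  B2 = {5, 7}  B3 = {4, 7}  B4 = {5, 6}  B5 = {1, 7}  B6 = {2, 8}  B7 = {3, 8}
Tree: B1–B2, B2–B3, B2–B4, B3–B5, B1–B6, B1–B7

Every bag has size at most 2, so the width is 2 − 1 = 1 and tw(G) ≤ 1. Since G has at least one edge (e.g. 8–7), it is not an edgeless graph, so tw(G) ≥ 1. Combining the bounds, tw(G) = 1.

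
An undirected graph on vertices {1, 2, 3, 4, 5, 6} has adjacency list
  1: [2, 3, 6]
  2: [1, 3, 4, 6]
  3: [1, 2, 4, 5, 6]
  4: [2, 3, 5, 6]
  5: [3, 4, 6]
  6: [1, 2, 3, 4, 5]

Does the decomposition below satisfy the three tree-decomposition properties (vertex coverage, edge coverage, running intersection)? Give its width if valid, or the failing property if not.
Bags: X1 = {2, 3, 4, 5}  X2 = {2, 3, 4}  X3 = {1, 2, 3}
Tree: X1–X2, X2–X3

No — vertex 6 appears in no bag.

A tree decomposition must satisfy three properties: every vertex lies in some bag; for every edge, both endpoints lie together in some bag; and for every vertex, the bags containing it form a connected subtree. Here vertex 6 appears in no bag, so the decomposition is invalid.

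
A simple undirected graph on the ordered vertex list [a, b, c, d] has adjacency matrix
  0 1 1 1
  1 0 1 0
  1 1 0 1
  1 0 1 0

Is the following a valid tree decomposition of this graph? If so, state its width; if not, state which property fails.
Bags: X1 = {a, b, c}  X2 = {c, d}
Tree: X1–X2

A tree decomposition must satisfy three properties: every vertex lies in some bag; for every edge, both endpoints lie together in some bag; and for every vertex, the bags containing it form a connected subtree. Here edge (a,d) lies in no bag, so the decomposition is invalid.

No — edge (a,d) lies in no bag.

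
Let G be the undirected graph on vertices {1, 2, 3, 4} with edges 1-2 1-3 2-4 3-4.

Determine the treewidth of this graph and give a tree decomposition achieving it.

Treewidth 2.
Bags: B1 = {2, 3, 4}  B2 = {1, 2, 3}
Tree: B1–B2

The largest bag has 3 vertices, giving width 2; this decomposition certifies tw(G) ≤ 2. The edges 3–4–2–1–3 form a cycle, so G is not a tree and its treewidth is at least 2. Therefore the treewidth is 2.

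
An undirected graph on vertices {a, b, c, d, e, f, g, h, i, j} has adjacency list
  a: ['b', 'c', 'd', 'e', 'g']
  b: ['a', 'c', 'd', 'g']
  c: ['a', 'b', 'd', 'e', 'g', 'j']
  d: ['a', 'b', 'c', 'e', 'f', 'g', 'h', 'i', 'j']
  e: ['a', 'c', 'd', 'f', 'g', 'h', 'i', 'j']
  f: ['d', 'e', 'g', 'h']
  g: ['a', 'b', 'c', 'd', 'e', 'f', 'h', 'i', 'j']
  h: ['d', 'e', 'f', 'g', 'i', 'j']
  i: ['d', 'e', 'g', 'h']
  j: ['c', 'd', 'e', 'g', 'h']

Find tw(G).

A width-4 tree decomposition is:
Bags: B1 = {d, e, g, h, j}  B2 = {c, d, e, g, j}  B3 = {a, c, d, e, g}  B4 = {a, b, c, d, g}  B5 = {d, e, g, h, i}  B6 = {d, e, f, g, h}
Tree: B1–B2, B2–B3, B3–B4, B1–B5, B1–B6
Each bag holds 5 vertices, so the decomposition has width 4, which upper-bounds the treewidth. On the other hand G contains the 5-clique {d, e, g, h, j}. A clique must lie in a single bag of any decomposition, so no decomposition can have width below 4. Hence tw(G) = 4 exactly.

4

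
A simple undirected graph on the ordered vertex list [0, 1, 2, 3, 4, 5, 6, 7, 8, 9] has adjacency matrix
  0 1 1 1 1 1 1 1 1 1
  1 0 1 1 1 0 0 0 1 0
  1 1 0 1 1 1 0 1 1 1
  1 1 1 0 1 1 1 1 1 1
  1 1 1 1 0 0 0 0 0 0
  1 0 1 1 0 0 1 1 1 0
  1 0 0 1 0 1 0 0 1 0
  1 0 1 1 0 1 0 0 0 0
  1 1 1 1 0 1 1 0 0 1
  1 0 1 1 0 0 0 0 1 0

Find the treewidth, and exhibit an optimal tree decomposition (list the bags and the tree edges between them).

Treewidth 4.
Bags: B1 = {0, 1, 2, 3, 8}  B2 = {0, 2, 3, 5, 8}  B3 = {0, 1, 2, 3, 4}  B4 = {0, 2, 3, 8, 9}  B5 = {0, 3, 5, 6, 8}  B6 = {0, 2, 3, 5, 7}
Tree: B1–B2, B1–B3, B2–B4, B2–B5, B2–B6

The largest bag has 5 vertices, giving width 4; this decomposition certifies tw(G) ≤ 4. Conversely, {0, 1, 2, 3, 8} is a clique of size 5, and the vertices of any clique must share a bag in every tree decomposition; so some bag has ≥ 5 vertices and tw(G) ≥ 4. Combining the bounds, tw(G) = 4.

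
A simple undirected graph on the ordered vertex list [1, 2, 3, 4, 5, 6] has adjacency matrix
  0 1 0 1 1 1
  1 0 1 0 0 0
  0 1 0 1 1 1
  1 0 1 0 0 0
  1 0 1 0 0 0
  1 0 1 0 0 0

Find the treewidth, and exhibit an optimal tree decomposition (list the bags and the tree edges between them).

Treewidth 2.
One optimal decomposition is:
Bags: B1 = {1, 3, 6}  B2 = {1, 3, 5}  B3 = {1, 3, 4}  B4 = {1, 2, 3}
Tree: B1–B2, B2–B3, B3–B4

Each bag holds 3 vertices, so the decomposition has width 2, which upper-bounds the treewidth. The edges 3–6–1–5–3 form a cycle, so G is not a tree and its treewidth is at least 2. Hence tw(G) = 2 exactly.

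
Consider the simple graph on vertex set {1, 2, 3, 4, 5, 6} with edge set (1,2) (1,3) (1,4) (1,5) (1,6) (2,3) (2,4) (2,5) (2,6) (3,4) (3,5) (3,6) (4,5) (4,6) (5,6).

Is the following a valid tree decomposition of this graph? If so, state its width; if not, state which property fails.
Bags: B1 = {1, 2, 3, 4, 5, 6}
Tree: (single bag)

Yes; width 5.

Every vertex of G appears in some bag (union = {1, 2, 3, 4, 5, 6}); every edge is covered by a bag; and for each vertex v the set of bags containing v is connected in the bag tree. The decomposition is therefore valid. The largest bag has 6 vertices, so the width is 5.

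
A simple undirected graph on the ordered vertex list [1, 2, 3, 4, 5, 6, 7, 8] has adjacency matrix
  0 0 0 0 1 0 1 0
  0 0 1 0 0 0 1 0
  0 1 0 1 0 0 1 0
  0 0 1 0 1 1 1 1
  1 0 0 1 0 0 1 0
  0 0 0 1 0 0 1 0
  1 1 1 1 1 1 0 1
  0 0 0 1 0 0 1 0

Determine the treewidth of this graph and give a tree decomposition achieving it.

Treewidth 2.
Bags: B1 = {4, 5, 7}  B2 = {4, 7, 8}  B3 = {1, 5, 7}  B4 = {3, 4, 7}  B5 = {4, 6, 7}  B6 = {2, 3, 7}
Tree: B1–B2, B1–B3, B2–B4, B2–B5, B4–B6

The largest bag has 3 vertices, giving width 2; this decomposition certifies tw(G) ≤ 2. On the other hand G contains the 3-clique {1, 5, 7}. A clique must lie in a single bag of any decomposition, so no decomposition can have width below 2. Therefore the treewidth is 2.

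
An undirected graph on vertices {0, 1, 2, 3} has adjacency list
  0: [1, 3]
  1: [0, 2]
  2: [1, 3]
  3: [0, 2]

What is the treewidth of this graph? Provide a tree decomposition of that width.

Each bag holds 3 vertices, so the decomposition has width 2, which upper-bounds the treewidth. Since 0–1–2–3–0 is a cycle in G, G is not acyclic. Forests are exactly the graphs of treewidth ≤ 1, so tw(G) ≥ 2. The upper and lower bounds meet at 2, so that is the treewidth.

Treewidth 2.
One such decomposition:
Bags: B1 = {0, 1, 2}  B2 = {0, 2, 3}
Tree: B1–B2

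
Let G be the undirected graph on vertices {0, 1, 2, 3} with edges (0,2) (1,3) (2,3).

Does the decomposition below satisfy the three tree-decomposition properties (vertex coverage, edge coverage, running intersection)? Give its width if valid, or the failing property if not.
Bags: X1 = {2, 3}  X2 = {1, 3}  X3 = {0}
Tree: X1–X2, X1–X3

No — edge (2,0) lies in no bag.

A tree decomposition must satisfy three properties: every vertex lies in some bag; for every edge, both endpoints lie together in some bag; and for every vertex, the bags containing it form a connected subtree. Here edge (2,0) lies in no bag, so the decomposition is invalid.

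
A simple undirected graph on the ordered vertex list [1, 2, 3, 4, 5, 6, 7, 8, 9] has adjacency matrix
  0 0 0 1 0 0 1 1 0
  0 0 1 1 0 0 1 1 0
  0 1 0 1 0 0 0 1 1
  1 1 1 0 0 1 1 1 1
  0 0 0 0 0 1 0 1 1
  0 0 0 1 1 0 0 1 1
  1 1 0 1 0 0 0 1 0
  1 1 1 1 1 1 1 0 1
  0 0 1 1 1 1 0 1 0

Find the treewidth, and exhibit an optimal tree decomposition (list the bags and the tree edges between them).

Treewidth 3.
One such decomposition:
Bags: B1 = {2, 4, 7, 8}  B2 = {1, 4, 7, 8}  B3 = {2, 3, 4, 8}  B4 = {3, 4, 8, 9}  B5 = {4, 6, 8, 9}  B6 = {5, 6, 8, 9}
Tree: B1–B2, B1–B3, B3–B4, B4–B5, B5–B6

Every bag has size at most 4, so the width is 4 − 1 = 3 and tw(G) ≤ 3. For the lower bound, the 4 vertices {1, 4, 7, 8} are pairwise adjacent, and any tree decomposition puts a clique entirely inside one bag — forcing width ≥ 3. Combining the bounds, tw(G) = 3.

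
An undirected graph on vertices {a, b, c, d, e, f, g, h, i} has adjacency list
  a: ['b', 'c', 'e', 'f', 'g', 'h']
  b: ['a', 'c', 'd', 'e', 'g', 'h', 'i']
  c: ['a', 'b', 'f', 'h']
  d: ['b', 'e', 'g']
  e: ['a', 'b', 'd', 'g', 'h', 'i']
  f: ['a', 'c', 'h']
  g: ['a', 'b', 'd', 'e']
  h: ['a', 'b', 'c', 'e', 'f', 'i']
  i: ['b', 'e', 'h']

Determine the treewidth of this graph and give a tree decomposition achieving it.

The largest bag has 4 vertices, giving width 3; this decomposition certifies tw(G) ≤ 3. On the other hand G contains the 4-clique {a, c, f, h}. A clique must lie in a single bag of any decomposition, so no decomposition can have width below 3. Therefore the treewidth is 3.

Treewidth 3.
One such decomposition:
Bags: B1 = {a, b, c, h}  B2 = {a, b, e, h}  B3 = {a, b, e, g}  B4 = {b, e, h, i}  B5 = {a, c, f, h}  B6 = {b, d, e, g}
Tree: B1–B2, B2–B3, B2–B4, B1–B5, B3–B6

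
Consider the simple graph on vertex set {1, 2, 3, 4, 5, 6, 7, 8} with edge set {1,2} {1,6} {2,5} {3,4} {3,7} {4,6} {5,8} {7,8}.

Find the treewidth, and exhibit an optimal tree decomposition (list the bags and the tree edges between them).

Treewidth 2.
One optimal decomposition is:
Bags: B1 = {5, 7, 8}  B2 = {3, 5, 7}  B3 = {3, 4, 5}  B4 = {4, 5, 6}  B5 = {1, 5, 6}  B6 = {1, 2, 5}
Tree: B1–B2, B2–B3, B3–B4, B4–B5, B5–B6

The largest bag has 3 vertices, giving width 2; this decomposition certifies tw(G) ≤ 2. For the lower bound, G contains the cycle 5–8–7–3–4–6–1–2–5, so G is not a forest; only forests have treewidth ≤ 1, hence tw(G) ≥ 2. Therefore the treewidth is 2.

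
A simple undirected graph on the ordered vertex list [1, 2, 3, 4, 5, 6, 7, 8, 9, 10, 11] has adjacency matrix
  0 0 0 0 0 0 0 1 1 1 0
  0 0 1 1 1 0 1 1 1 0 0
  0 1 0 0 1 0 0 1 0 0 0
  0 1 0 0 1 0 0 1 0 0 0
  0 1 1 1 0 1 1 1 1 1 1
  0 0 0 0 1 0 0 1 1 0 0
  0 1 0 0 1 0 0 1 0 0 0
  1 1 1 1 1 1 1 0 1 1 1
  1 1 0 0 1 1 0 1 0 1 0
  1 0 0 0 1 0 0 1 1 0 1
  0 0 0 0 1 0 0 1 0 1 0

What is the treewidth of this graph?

3

A width-3 tree decomposition is:
Bags: B1 = {2, 3, 5, 8}  B2 = {2, 5, 8, 9}  B3 = {5, 8, 9, 10}  B4 = {5, 6, 8, 9}  B5 = {5, 8, 10, 11}  B6 = {2, 5, 7, 8}  B7 = {2, 4, 5, 8}  B8 = {1, 8, 9, 10}
Tree: B1–B2, B2–B3, B2–B4, B3–B5, B2–B6, B6–B7, B3–B8
Each bag holds 4 vertices, so the decomposition has width 3, which upper-bounds the treewidth. Conversely, {1, 8, 9, 10} is a clique of size 4, and the vertices of any clique must share a bag in every tree decomposition; so some bag has ≥ 4 vertices and tw(G) ≥ 3. The upper and lower bounds meet at 3, so that is the treewidth.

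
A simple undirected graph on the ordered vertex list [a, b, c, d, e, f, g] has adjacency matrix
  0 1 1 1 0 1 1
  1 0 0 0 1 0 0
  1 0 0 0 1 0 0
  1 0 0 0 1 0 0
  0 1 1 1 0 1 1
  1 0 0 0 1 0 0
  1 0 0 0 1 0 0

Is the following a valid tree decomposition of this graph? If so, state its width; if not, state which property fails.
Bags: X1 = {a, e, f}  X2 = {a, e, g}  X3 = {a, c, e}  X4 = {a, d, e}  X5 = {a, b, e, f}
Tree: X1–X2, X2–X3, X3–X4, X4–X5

A tree decomposition must satisfy three properties: every vertex lies in some bag; for every edge, both endpoints lie together in some bag; and for every vertex, the bags containing it form a connected subtree. Here bags containing vertex f are not connected in the tree, so the decomposition is invalid.

No — bags containing vertex f are not connected in the tree.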